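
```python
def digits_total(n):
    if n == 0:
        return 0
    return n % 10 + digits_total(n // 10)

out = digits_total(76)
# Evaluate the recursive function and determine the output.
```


digits_total(76)
= 6 + digits_total(7)
= 6 + 7 + digits_total(0)
= 6 + 7 + 0
= 13


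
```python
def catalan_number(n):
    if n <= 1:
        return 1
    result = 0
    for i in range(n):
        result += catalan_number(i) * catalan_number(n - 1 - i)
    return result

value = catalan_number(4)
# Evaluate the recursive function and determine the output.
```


catalan_number(4)
= sum of catalan_number(i) * catalan_number(4-1-i) for i in 0..3
First compute sub-values bottom-up:
  catalan_number(0) = 1, catalan_number(1) = 1
  catalan_number(2) = 1*1 + 1*1 = 2
  catalan_number(3) = 1*2 + 1*1 + 2*1 = 5
Now catalan_number(4):
  catalan_number(0)*catalan_number(3) = 1*5 = 5
  catalan_number(1)*catalan_number(2) = 1*2 = 2
  catalan_number(2)*catalan_number(1) = 2*1 = 2
  catalan_number(3)*catalan_number(0) = 5*1 = 5
= 5 + 2 + 2 + 5
= 14


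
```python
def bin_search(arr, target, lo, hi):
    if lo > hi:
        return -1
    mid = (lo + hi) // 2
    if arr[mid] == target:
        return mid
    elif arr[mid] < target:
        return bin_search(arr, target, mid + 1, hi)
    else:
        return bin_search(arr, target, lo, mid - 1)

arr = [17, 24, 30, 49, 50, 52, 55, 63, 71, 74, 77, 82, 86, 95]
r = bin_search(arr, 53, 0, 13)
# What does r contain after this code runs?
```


bin_search(arr, 53, 0, 13)
lo=0, hi=13, mid=6, arr[mid]=55
55 > 53, search left half
lo=0, hi=5, mid=2, arr[mid]=30
30 < 53, search right half
lo=3, hi=5, mid=4, arr[mid]=50
50 < 53, search right half
lo=5, hi=5, mid=5, arr[mid]=52
52 < 53, search right half
lo > hi, target not found, return -1
= -1


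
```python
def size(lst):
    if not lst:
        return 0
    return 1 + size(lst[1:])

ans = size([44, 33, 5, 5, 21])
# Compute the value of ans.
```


size([44, 33, 5, 5, 21])
= 1 + size([33, 5, 5, 21])
= 1 + 1 + size([5, 5, 21])
= 1 + 1 + 1 + size([5, 21])
= 1 + 1 + 1 + 1 + size([21])
= 1 + 1 + 1 + 1 + 1 + size([])
= 1 + 1 + 1 + 1 + 1 + 0
= 5


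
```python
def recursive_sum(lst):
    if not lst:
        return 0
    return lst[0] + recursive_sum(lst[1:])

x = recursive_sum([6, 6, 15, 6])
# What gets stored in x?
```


recursive_sum([6, 6, 15, 6])
= 6 + recursive_sum([6, 15, 6])
= 6 + 6 + recursive_sum([15, 6])
= 6 + 6 + 15 + recursive_sum([6])
= 6 + 6 + 15 + 6 + recursive_sum([])
= 6 + 6 + 15 + 6 + 0
= 33


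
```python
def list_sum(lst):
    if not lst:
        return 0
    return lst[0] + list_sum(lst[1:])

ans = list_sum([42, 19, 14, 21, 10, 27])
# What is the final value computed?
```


list_sum([42, 19, 14, 21, 10, 27])
= 42 + list_sum([19, 14, 21, 10, 27])
= 42 + 19 + list_sum([14, 21, 10, 27])
= 42 + 19 + 14 + list_sum([21, 10, 27])
= 42 + 19 + 14 + 21 + list_sum([10, 27])
= 42 + 19 + 14 + 21 + 10 + list_sum([27])
= 42 + 19 + 14 + 21 + 10 + 27 + list_sum([])
= 42 + 19 + 14 + 21 + 10 + 27 + 0
= 133


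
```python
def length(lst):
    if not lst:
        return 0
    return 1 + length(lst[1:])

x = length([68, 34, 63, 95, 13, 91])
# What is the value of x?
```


length([68, 34, 63, 95, 13, 91])
= 1 + length([34, 63, 95, 13, 91])
= 1 + 1 + length([63, 95, 13, 91])
= 1 + 1 + 1 + length([95, 13, 91])
= 1 + 1 + 1 + 1 + length([13, 91])
= 1 + 1 + 1 + 1 + 1 + length([91])
= 1 + 1 + 1 + 1 + 1 + 1 + length([])
= 1 + 1 + 1 + 1 + 1 + 1 + 0
= 6


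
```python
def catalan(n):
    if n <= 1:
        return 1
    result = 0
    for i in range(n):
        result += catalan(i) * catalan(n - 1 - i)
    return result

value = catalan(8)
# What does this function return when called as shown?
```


catalan(8)
= sum of catalan(i) * catalan(8-1-i) for i in 0..7
First compute sub-values bottom-up:
  catalan(0) = 1, catalan(1) = 1
  catalan(2) = 1*1 + 1*1 = 2
  catalan(3) = 1*2 + 1*1 + 2*1 = 5
  catalan(4) = 1*5 + 1*2 + 2*1 + 5*1 = 14
  catalan(5) = 1*14 + 1*5 + 2*2 + 5*1 + 14*1 = 42
  catalan(6) = 1*42 + 1*14 + 2*5 + 5*2 + 14*1 + 42*1 = 132
  catalan(7) = 1*132 + 1*42 + 2*14 + 5*5 + 14*2 + 42*1 + 132*1 = 429
Now catalan(8):
  catalan(0)*catalan(7) = 1*429 = 429
  catalan(1)*catalan(6) = 1*132 = 132
  catalan(2)*catalan(5) = 2*42 = 84
  catalan(3)*catalan(4) = 5*14 = 70
  catalan(4)*catalan(3) = 14*5 = 70
  catalan(5)*catalan(2) = 42*2 = 84
  catalan(6)*catalan(1) = 132*1 = 132
  catalan(7)*catalan(0) = 429*1 = 429
= 429 + 132 + 84 + 70 + 70 + 84 + 132 + 429
= 1430


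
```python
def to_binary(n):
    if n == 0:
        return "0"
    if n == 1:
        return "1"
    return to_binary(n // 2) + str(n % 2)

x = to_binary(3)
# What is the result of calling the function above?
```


to_binary(3)
= to_binary(1) + "1"
= "1" + "1"
= "11"


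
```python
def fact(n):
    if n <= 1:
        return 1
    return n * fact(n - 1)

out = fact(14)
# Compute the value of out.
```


fact(14)
= 14 * fact(13)
= 14 * 13 * fact(12)
= 14 * 13 * 12 * fact(11)
= 14 * 13 * 12 * 11 * fact(10)
= 14 * 13 * 12 * 11 * 10 * fact(9)
= 14 * 13 * 12 * 11 * 10 * 9 * fact(8)
= 14 * 13 * 12 * 11 * 10 * 9 * 8 * fact(7)
= 14 * 13 * 12 * 11 * 10 * 9 * 8 * 7 * fact(6)
= 14 * 13 * 12 * 11 * 10 * 9 * 8 * 7 * 6 * fact(5)
= 14 * 13 * 12 * 11 * 10 * 9 * 8 * 7 * 6 * 5 * fact(4)
= 14 * 13 * 12 * 11 * 10 * 9 * 8 * 7 * 6 * 5 * 4 * fact(3)
= 14 * 13 * 12 * 11 * 10 * 9 * 8 * 7 * 6 * 5 * 4 * 3 * fact(2)
= 14 * 13 * 12 * 11 * 10 * 9 * 8 * 7 * 6 * 5 * 4 * 3 * 2 * fact(1)
= 14 * 13 * 12 * 11 * 10 * 9 * 8 * 7 * 6 * 5 * 4 * 3 * 2 * 1
= 87178291200


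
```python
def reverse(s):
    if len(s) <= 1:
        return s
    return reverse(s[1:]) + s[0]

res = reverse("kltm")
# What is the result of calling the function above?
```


reverse("kltm")
= reverse("ltm") + "k"
= reverse("tm") + "l" + "k"
= reverse("m") + "t" + "l" + "k"
= "m" + "t" + "l" + "k"
= "mtlk"


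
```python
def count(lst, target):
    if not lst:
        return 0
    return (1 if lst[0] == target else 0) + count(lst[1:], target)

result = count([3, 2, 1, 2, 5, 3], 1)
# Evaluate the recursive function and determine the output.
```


count([3, 2, 1, 2, 5, 3], 1)
lst[0]=3 != 1: 0 + count([2, 1, 2, 5, 3], 1)
lst[0]=2 != 1: 0 + count([1, 2, 5, 3], 1)
lst[0]=1 == 1: 1 + count([2, 5, 3], 1)
lst[0]=2 != 1: 0 + count([5, 3], 1)
lst[0]=5 != 1: 0 + count([3], 1)
lst[0]=3 != 1: 0 + count([], 1)
= 1


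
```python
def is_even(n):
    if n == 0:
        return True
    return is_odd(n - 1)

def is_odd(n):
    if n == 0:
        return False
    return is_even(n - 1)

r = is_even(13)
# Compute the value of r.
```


is_even(13)
= is_odd(12)
= is_even(11)
= is_odd(10)
= is_even(9)
= is_odd(8)
= is_even(7)
= is_odd(6)
= is_even(5)
= is_odd(4)
= is_even(3)
= is_odd(2)
= is_even(1)
= is_odd(0)
n == 0: return False
= False


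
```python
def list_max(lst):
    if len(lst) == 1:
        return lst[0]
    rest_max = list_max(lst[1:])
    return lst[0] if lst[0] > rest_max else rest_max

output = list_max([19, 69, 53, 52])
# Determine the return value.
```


list_max([19, 69, 53, 52])
= compare 19 with list_max([69, 53, 52])
= compare 69 with list_max([53, 52])
= compare 53 with list_max([52])
Base: list_max([52]) = 52
compare 53 with 52: max = 53
compare 69 with 53: max = 69
compare 19 with 69: max = 69
= 69


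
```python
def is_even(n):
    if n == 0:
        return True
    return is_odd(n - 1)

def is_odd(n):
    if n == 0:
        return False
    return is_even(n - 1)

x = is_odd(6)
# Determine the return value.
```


is_odd(6)
= is_even(5)
= is_odd(4)
= is_even(3)
= is_odd(2)
= is_even(1)
= is_odd(0)
n == 0: return False
= False


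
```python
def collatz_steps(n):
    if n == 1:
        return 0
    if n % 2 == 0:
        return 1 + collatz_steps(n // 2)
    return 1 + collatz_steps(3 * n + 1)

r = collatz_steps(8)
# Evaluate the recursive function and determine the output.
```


collatz_steps(8)
8 is even -> collatz_steps(4)
4 is even -> collatz_steps(2)
2 is even -> collatz_steps(1)
Reached 1 after 3 steps
= 3


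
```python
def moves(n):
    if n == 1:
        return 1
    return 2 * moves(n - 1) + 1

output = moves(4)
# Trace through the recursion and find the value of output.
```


moves(4)
= 2 * moves(3) + 1
= 2 * (2 * moves(2) + 1) + 1
= 2 * (2 * (2 * moves(1) + 1) + 1) + 1
Now compute bottom-up:
moves(1) = 1
moves(2) = 2 * 1 + 1 = 3
moves(3) = 2 * 3 + 1 = 7
moves(4) = 2 * 7 + 1 = 15
= 15


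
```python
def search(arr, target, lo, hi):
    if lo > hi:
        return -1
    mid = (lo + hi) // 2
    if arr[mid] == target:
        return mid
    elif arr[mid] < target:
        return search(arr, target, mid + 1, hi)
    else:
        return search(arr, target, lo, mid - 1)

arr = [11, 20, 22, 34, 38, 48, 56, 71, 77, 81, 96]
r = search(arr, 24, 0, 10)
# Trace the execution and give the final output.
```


search(arr, 24, 0, 10)
lo=0, hi=10, mid=5, arr[mid]=48
48 > 24, search left half
lo=0, hi=4, mid=2, arr[mid]=22
22 < 24, search right half
lo=3, hi=4, mid=3, arr[mid]=34
34 > 24, search left half
lo > hi, target not found, return -1
= -1


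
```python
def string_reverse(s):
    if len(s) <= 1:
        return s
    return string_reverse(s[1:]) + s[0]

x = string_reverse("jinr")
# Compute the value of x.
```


string_reverse("jinr")
= string_reverse("inr") + "j"
= string_reverse("nr") + "i" + "j"
= string_reverse("r") + "n" + "i" + "j"
= "r" + "n" + "i" + "j"
= "rnij"


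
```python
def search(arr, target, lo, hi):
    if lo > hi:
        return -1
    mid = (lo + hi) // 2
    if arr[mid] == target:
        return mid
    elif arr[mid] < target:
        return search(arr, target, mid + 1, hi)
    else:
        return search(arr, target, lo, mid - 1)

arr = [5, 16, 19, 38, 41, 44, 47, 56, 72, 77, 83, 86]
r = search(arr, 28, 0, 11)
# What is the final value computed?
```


search(arr, 28, 0, 11)
lo=0, hi=11, mid=5, arr[mid]=44
44 > 28, search left half
lo=0, hi=4, mid=2, arr[mid]=19
19 < 28, search right half
lo=3, hi=4, mid=3, arr[mid]=38
38 > 28, search left half
lo > hi, target not found, return -1
= -1


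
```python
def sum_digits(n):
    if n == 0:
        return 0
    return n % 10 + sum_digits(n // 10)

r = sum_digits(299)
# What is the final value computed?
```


sum_digits(299)
= 9 + sum_digits(29)
= 9 + 9 + sum_digits(2)
= 9 + 9 + 2 + sum_digits(0)
= 9 + 9 + 2 + 0
= 20


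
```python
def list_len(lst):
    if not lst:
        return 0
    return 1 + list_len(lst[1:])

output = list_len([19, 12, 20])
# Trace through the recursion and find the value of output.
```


list_len([19, 12, 20])
= 1 + list_len([12, 20])
= 1 + 1 + list_len([20])
= 1 + 1 + 1 + list_len([])
= 1 + 1 + 1 + 0
= 3


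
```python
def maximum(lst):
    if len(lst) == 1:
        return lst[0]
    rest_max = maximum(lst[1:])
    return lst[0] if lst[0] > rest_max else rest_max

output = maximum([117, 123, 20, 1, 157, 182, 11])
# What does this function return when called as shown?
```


maximum([117, 123, 20, 1, 157, 182, 11])
= compare 117 with maximum([123, 20, 1, 157, 182, 11])
= compare 123 with maximum([20, 1, 157, 182, 11])
= compare 20 with maximum([1, 157, 182, 11])
= compare 1 with maximum([157, 182, 11])
= compare 157 with maximum([182, 11])
= compare 182 with maximum([11])
Base: maximum([11]) = 11
compare 182 with 11: max = 182
compare 157 with 182: max = 182
compare 1 with 182: max = 182
compare 20 with 182: max = 182
compare 123 with 182: max = 182
compare 117 with 182: max = 182
= 182


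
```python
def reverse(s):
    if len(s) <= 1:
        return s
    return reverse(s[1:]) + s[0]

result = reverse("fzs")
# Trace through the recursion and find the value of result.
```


reverse("fzs")
= reverse("zs") + "f"
= reverse("s") + "z" + "f"
= "s" + "z" + "f"
= "szf"


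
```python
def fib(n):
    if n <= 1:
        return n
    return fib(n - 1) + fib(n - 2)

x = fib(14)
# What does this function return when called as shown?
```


fib(14)
= fib(13) + fib(12)
= (fib(12) + fib(11)) + fib(12)
Computing bottom-up: fib(0)=0, fib(1)=1, fib(2)=1, fib(3)=2, fib(4)=3, fib(5)=5, fib(6)=8, fib(7)=13, fib(8)=21, fib(9)=34, fib(10)=55, fib(11)=89, fib(12)=144, fib(13)=233, fib(14)=377
= 377


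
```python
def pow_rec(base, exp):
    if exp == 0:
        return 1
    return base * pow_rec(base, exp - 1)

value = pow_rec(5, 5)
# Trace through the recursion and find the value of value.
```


pow_rec(5, 5)
= 5 * pow_rec(5, 4)
= 5 * 5 * pow_rec(5, 3)
= 5 * 5 * 5 * pow_rec(5, 2)
= 5 * 5 * 5 * 5 * pow_rec(5, 1)
= 5 * 5 * 5 * 5 * 5 * pow_rec(5, 0)
= 5 * 5 * 5 * 5 * 5 * 1
= 3125


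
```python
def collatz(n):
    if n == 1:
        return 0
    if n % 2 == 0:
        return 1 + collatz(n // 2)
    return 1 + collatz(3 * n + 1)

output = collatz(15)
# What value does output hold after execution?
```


collatz(15)
15 is odd -> 3*15+1 = 46 -> collatz(46)
46 is even -> collatz(23)
23 is odd -> 3*23+1 = 70 -> collatz(70)
70 is even -> collatz(35)
35 is odd -> 3*35+1 = 106 -> collatz(106)
106 is even -> collatz(53)
53 is odd -> 3*53+1 = 160 -> collatz(160)
160 is even -> collatz(80)
80 is even -> collatz(40)
40 is even -> collatz(20)
20 is even -> collatz(10)
10 is even -> collatz(5)
5 is odd -> 3*5+1 = 16 -> collatz(16)
16 is even -> collatz(8)
8 is even -> collatz(4)
4 is even -> collatz(2)
2 is even -> collatz(1)
Reached 1 after 17 steps
= 17


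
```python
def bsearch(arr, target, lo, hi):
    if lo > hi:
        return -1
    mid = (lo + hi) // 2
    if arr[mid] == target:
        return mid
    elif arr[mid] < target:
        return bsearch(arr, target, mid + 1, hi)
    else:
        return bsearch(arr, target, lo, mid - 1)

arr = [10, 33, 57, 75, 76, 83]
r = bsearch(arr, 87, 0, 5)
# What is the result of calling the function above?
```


bsearch(arr, 87, 0, 5)
lo=0, hi=5, mid=2, arr[mid]=57
57 < 87, search right half
lo=3, hi=5, mid=4, arr[mid]=76
76 < 87, search right half
lo=5, hi=5, mid=5, arr[mid]=83
83 < 87, search right half
lo > hi, target not found, return -1
= -1


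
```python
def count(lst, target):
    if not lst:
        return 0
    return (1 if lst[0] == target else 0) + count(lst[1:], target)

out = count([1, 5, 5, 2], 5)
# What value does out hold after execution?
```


count([1, 5, 5, 2], 5)
lst[0]=1 != 5: 0 + count([5, 5, 2], 5)
lst[0]=5 == 5: 1 + count([5, 2], 5)
lst[0]=5 == 5: 1 + count([2], 5)
lst[0]=2 != 5: 0 + count([], 5)
= 2


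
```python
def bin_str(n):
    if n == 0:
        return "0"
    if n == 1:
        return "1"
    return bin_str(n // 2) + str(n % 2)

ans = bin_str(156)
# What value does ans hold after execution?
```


bin_str(156)
= bin_str(78) + "0"
= bin_str(39) + "0" + "0"
= bin_str(19) + "1" + "0" + "0"
= bin_str(9) + "1" + "1" + "0" + "0"
= bin_str(4) + "1" + "1" + "1" + "0" + "0"
= bin_str(2) + "0" + "1" + "1" + "1" + "0" + "0"
= bin_str(1) + "0" + "0" + "1" + "1" + "1" + "0" + "0"
= "1" + "0" + "0" + "1" + "1" + "1" + "0" + "0"
= "10011100"


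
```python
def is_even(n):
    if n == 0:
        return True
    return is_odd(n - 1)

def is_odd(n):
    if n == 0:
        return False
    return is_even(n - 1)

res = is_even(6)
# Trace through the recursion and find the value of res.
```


is_even(6)
= is_odd(5)
= is_even(4)
= is_odd(3)
= is_even(2)
= is_odd(1)
= is_even(0)
n == 0: return True
= True


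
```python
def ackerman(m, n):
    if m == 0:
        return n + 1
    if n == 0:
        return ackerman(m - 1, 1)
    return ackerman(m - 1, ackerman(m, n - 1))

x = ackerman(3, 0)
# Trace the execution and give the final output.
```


ackerman(3, 0)
n == 0: return ackerman(2, 1)
= ackerman(2, 1) = 5
= 5


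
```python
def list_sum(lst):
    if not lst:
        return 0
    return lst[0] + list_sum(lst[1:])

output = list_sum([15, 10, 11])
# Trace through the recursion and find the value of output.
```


list_sum([15, 10, 11])
= 15 + list_sum([10, 11])
= 15 + 10 + list_sum([11])
= 15 + 10 + 11 + list_sum([])
= 15 + 10 + 11 + 0
= 36


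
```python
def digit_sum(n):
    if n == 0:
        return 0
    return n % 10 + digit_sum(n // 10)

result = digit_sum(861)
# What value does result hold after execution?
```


digit_sum(861)
= 1 + digit_sum(86)
= 1 + 6 + digit_sum(8)
= 1 + 6 + 8 + digit_sum(0)
= 1 + 6 + 8 + 0
= 15


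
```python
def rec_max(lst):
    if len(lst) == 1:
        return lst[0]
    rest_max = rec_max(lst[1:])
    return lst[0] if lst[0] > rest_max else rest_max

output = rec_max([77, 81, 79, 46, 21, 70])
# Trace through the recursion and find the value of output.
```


rec_max([77, 81, 79, 46, 21, 70])
= compare 77 with rec_max([81, 79, 46, 21, 70])
= compare 81 with rec_max([79, 46, 21, 70])
= compare 79 with rec_max([46, 21, 70])
= compare 46 with rec_max([21, 70])
= compare 21 with rec_max([70])
Base: rec_max([70]) = 70
compare 21 with 70: max = 70
compare 46 with 70: max = 70
compare 79 with 70: max = 79
compare 81 with 79: max = 81
compare 77 with 81: max = 81
= 81


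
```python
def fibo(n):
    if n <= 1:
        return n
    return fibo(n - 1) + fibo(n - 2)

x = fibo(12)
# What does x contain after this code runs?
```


fibo(12)
= fibo(11) + fibo(10)
= (fibo(10) + fibo(9)) + fibo(10)
Computing bottom-up: fibo(0)=0, fibo(1)=1, fibo(2)=1, fibo(3)=2, fibo(4)=3, fibo(5)=5, fibo(6)=8, fibo(7)=13, fibo(8)=21, fibo(9)=34, fibo(10)=55, fibo(11)=89, fibo(12)=144
= 144


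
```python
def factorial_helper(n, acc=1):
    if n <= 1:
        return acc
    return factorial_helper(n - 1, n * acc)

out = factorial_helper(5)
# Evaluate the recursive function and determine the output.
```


factorial_helper(5, 1)
= factorial_helper(4, 5 * 1) = factorial_helper(4, 5)
= factorial_helper(3, 4 * 5) = factorial_helper(3, 20)
= factorial_helper(2, 3 * 20) = factorial_helper(2, 60)
= factorial_helper(1, 2 * 60) = factorial_helper(1, 120)
n <= 1, return acc = 120


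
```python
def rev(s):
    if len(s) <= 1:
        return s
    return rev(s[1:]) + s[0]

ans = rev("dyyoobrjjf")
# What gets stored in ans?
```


rev("dyyoobrjjf")
= rev("yyoobrjjf") + "d"
= rev("yoobrjjf") + "y" + "d"
= rev("oobrjjf") + "y" + "y" + "d"
= rev("obrjjf") + "o" + "y" + "y" + "d"
= rev("brjjf") + "o" + "o" + "y" + "y" + "d"
= rev("rjjf") + "b" + "o" + "o" + "y" + "y" + "d"
= rev("jjf") + "r" + "b" + "o" + "o" + "y" + "y" + "d"
= rev("jf") + "j" + "r" + "b" + "o" + "o" + "y" + "y" + "d"
= rev("f") + "j" + "j" + "r" + "b" + "o" + "o" + "y" + "y" + "d"
= "f" + "j" + "j" + "r" + "b" + "o" + "o" + "y" + "y" + "d"
= "fjjrbooyyd"


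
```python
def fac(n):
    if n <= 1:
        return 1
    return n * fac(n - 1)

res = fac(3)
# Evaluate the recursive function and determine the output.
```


fac(3)
= 3 * fac(2)
= 3 * 2 * fac(1)
= 3 * 2 * 1
= 6


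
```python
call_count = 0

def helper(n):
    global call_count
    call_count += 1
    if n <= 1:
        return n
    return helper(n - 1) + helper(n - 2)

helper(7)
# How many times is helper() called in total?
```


helper(7) calls helper(6) and helper(5); each non-base call branches into two more.
Let C(k) = total number of calls made by helper(k), including the call to helper(k) itself.
Base cases: C(0) = 1, C(1) = 1
Recurrence: C(k) = 1 + C(k-1) + C(k-2)
  C(2) = 1 + C(1) + C(0) = 1 + 1 + 1 = 3
  C(3) = 1 + C(2) + C(1) = 1 + 3 + 1 = 5
  C(4) = 1 + C(3) + C(2) = 1 + 5 + 3 = 9
  C(5) = 1 + C(4) + C(3) = 1 + 9 + 5 = 15
  C(6) = 1 + C(5) + C(4) = 1 + 15 + 9 = 25
  C(7) = 1 + C(6) + C(5) = 1 + 25 + 15 = 41
Total calls = C(7) = 41


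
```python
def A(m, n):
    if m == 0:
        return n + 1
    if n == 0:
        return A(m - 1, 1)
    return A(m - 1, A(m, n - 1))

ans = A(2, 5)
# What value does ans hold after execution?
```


A(2, 5)
= A(1, A(2, 4))
First compute A(2, 4) = 11
= A(1, 11)
= 13


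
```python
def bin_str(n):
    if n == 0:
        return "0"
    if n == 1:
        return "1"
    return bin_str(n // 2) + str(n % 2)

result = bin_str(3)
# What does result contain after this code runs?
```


bin_str(3)
= bin_str(1) + "1"
= "1" + "1"
= "11"


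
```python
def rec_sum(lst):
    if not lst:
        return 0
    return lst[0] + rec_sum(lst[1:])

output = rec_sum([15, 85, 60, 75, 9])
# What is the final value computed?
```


rec_sum([15, 85, 60, 75, 9])
= 15 + rec_sum([85, 60, 75, 9])
= 15 + 85 + rec_sum([60, 75, 9])
= 15 + 85 + 60 + rec_sum([75, 9])
= 15 + 85 + 60 + 75 + rec_sum([9])
= 15 + 85 + 60 + 75 + 9 + rec_sum([])
= 15 + 85 + 60 + 75 + 9 + 0
= 244


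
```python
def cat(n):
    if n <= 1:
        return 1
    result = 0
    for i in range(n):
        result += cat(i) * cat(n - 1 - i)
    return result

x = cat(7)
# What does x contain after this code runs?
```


cat(7)
= sum of cat(i) * cat(7-1-i) for i in 0..6
First compute sub-values bottom-up:
  cat(0) = 1, cat(1) = 1
  cat(2) = 1*1 + 1*1 = 2
  cat(3) = 1*2 + 1*1 + 2*1 = 5
  cat(4) = 1*5 + 1*2 + 2*1 + 5*1 = 14
  cat(5) = 1*14 + 1*5 + 2*2 + 5*1 + 14*1 = 42
  cat(6) = 1*42 + 1*14 + 2*5 + 5*2 + 14*1 + 42*1 = 132
Now cat(7):
  cat(0)*cat(6) = 1*132 = 132
  cat(1)*cat(5) = 1*42 = 42
  cat(2)*cat(4) = 2*14 = 28
  cat(3)*cat(3) = 5*5 = 25
  cat(4)*cat(2) = 14*2 = 28
  cat(5)*cat(1) = 42*1 = 42
  cat(6)*cat(0) = 132*1 = 132
= 132 + 42 + 28 + 25 + 28 + 42 + 132
= 429


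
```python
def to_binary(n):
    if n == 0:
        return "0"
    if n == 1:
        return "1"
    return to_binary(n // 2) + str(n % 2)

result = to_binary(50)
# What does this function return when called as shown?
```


to_binary(50)
= to_binary(25) + "0"
= to_binary(12) + "1" + "0"
= to_binary(6) + "0" + "1" + "0"
= to_binary(3) + "0" + "0" + "1" + "0"
= to_binary(1) + "1" + "0" + "0" + "1" + "0"
= "1" + "1" + "0" + "0" + "1" + "0"
= "110010"


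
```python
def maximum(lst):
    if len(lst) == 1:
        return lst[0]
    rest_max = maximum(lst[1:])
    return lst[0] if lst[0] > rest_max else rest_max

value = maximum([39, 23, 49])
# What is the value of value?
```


maximum([39, 23, 49])
= compare 39 with maximum([23, 49])
= compare 23 with maximum([49])
Base: maximum([49]) = 49
compare 23 with 49: max = 49
compare 39 with 49: max = 49
= 49


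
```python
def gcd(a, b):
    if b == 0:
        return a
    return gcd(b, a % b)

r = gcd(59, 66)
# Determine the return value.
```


gcd(59, 66)
= gcd(66, 59 % 66) = gcd(66, 59)
= gcd(59, 66 % 59) = gcd(59, 7)
= gcd(7, 59 % 7) = gcd(7, 3)
= gcd(3, 7 % 3) = gcd(3, 1)
= gcd(1, 3 % 1) = gcd(1, 0)
b == 0, return a = 1


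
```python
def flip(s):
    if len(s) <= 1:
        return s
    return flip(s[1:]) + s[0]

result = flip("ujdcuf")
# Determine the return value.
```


flip("ujdcuf")
= flip("jdcuf") + "u"
= flip("dcuf") + "j" + "u"
= flip("cuf") + "d" + "j" + "u"
= flip("uf") + "c" + "d" + "j" + "u"
= flip("f") + "u" + "c" + "d" + "j" + "u"
= "f" + "u" + "c" + "d" + "j" + "u"
= "fucdju"


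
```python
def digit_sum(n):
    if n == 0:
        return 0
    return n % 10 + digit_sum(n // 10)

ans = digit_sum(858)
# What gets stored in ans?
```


digit_sum(858)
= 8 + digit_sum(85)
= 8 + 5 + digit_sum(8)
= 8 + 5 + 8 + digit_sum(0)
= 8 + 5 + 8 + 0
= 21


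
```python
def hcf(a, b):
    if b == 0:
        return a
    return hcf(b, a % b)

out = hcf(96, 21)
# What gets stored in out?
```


hcf(96, 21)
= hcf(21, 96 % 21) = hcf(21, 12)
= hcf(12, 21 % 12) = hcf(12, 9)
= hcf(9, 12 % 9) = hcf(9, 3)
= hcf(3, 9 % 3) = hcf(3, 0)
b == 0, return a = 3


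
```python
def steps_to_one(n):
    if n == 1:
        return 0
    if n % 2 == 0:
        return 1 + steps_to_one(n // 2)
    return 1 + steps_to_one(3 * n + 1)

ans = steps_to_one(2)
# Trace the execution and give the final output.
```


steps_to_one(2)
2 is even -> steps_to_one(1)
Reached 1 after 1 steps
= 1


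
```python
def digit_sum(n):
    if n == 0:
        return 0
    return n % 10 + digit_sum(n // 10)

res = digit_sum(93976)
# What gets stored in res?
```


digit_sum(93976)
= 6 + digit_sum(9397)
= 6 + 7 + digit_sum(939)
= 6 + 7 + 9 + digit_sum(93)
= 6 + 7 + 9 + 3 + digit_sum(9)
= 6 + 7 + 9 + 3 + 9 + digit_sum(0)
= 6 + 7 + 9 + 3 + 9 + 0
= 34


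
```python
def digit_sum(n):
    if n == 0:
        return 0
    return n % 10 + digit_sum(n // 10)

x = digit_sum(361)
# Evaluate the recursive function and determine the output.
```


digit_sum(361)
= 1 + digit_sum(36)
= 1 + 6 + digit_sum(3)
= 1 + 6 + 3 + digit_sum(0)
= 1 + 6 + 3 + 0
= 10


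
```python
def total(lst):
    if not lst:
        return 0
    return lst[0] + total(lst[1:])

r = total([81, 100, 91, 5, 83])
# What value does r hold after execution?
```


total([81, 100, 91, 5, 83])
= 81 + total([100, 91, 5, 83])
= 81 + 100 + total([91, 5, 83])
= 81 + 100 + 91 + total([5, 83])
= 81 + 100 + 91 + 5 + total([83])
= 81 + 100 + 91 + 5 + 83 + total([])
= 81 + 100 + 91 + 5 + 83 + 0
= 360


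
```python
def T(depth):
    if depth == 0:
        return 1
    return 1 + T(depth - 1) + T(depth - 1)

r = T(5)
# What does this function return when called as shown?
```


T(5)
= 1 + T(4) + T(4)
= 1 + 2 * T(4)
T(k) = 2^(k+1) - 1
T(0) = 1
T(1) = 3
T(2) = 7
T(3) = 15
T(4) = 31
T(5) = 2^6 - 1 = 63


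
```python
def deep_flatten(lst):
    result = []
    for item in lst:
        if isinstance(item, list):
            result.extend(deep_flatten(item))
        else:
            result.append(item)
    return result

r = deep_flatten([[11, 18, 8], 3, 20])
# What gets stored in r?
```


deep_flatten([[11, 18, 8], 3, 20])
Processing each element:
  [11, 18, 8] is a list -> deep_flatten recursively -> [11, 18, 8]
  3 is not a list -> append 3
  20 is not a list -> append 20
= [11, 18, 8, 3, 20]


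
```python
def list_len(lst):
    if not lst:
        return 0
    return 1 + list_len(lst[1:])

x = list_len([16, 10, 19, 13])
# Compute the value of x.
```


list_len([16, 10, 19, 13])
= 1 + list_len([10, 19, 13])
= 1 + 1 + list_len([19, 13])
= 1 + 1 + 1 + list_len([13])
= 1 + 1 + 1 + 1 + list_len([])
= 1 + 1 + 1 + 1 + 0
= 4


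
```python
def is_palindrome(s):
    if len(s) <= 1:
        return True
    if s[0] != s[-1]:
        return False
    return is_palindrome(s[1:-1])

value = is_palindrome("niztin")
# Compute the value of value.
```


is_palindrome("niztin")
"niztin": s[0]='n' == s[-1]='n' -> is_palindrome("izti")
"izti": s[0]='i' == s[-1]='i' -> is_palindrome("zt")
"zt": s[0]='z' != s[-1]='t' -> False
= False


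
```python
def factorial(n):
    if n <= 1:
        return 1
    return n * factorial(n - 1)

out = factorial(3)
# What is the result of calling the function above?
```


factorial(3)
= 3 * factorial(2)
= 3 * 2 * factorial(1)
= 3 * 2 * 1
= 6


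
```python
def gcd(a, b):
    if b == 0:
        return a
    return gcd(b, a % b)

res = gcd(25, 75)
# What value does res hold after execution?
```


gcd(25, 75)
= gcd(75, 25 % 75) = gcd(75, 25)
= gcd(25, 75 % 25) = gcd(25, 0)
b == 0, return a = 25


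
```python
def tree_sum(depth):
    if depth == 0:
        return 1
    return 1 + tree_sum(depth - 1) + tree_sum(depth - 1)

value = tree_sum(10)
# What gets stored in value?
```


tree_sum(10)
= 1 + tree_sum(9) + tree_sum(9)
= 1 + 2 * tree_sum(9)
tree_sum(k) = 2^(k+1) - 1
tree_sum(0) = 1
tree_sum(1) = 3
tree_sum(2) = 7
tree_sum(3) = 15
tree_sum(4) = 31
tree_sum(10) = 2^11 - 1 = 2047


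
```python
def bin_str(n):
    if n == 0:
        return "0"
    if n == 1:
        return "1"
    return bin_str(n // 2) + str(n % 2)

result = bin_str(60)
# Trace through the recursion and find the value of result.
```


bin_str(60)
= bin_str(30) + "0"
= bin_str(15) + "0" + "0"
= bin_str(7) + "1" + "0" + "0"
= bin_str(3) + "1" + "1" + "0" + "0"
= bin_str(1) + "1" + "1" + "1" + "0" + "0"
= "1" + "1" + "1" + "1" + "0" + "0"
= "111100"


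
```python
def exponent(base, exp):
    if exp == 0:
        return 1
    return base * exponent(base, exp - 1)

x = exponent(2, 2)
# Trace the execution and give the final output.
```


exponent(2, 2)
= 2 * exponent(2, 1)
= 2 * 2 * exponent(2, 0)
= 2 * 2 * 1
= 4


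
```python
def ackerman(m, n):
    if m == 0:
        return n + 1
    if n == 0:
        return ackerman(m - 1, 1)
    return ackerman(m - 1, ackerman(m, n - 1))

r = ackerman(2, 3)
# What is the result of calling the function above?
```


ackerman(2, 3)
= ackerman(1, ackerman(2, 2))
First compute ackerman(2, 2) = 7
= ackerman(1, 7)
= 9


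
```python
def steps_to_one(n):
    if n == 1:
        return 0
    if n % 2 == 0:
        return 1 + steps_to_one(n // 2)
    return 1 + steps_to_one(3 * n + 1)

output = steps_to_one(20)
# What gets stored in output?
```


steps_to_one(20)
20 is even -> steps_to_one(10)
10 is even -> steps_to_one(5)
5 is odd -> 3*5+1 = 16 -> steps_to_one(16)
16 is even -> steps_to_one(8)
8 is even -> steps_to_one(4)
4 is even -> steps_to_one(2)
2 is even -> steps_to_one(1)
Reached 1 after 7 steps
= 7


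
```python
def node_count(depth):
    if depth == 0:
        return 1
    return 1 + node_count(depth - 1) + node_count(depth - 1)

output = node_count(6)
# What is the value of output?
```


node_count(6)
= 1 + node_count(5) + node_count(5)
= 1 + 2 * node_count(5)
node_count(k) = 2^(k+1) - 1
node_count(0) = 1
node_count(1) = 3
node_count(2) = 7
node_count(3) = 15
node_count(4) = 31
node_count(6) = 2^7 - 1 = 127


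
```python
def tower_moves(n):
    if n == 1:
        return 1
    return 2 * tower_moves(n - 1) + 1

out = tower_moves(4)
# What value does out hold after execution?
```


tower_moves(4)
= 2 * tower_moves(3) + 1
= 2 * (2 * tower_moves(2) + 1) + 1
= 2 * (2 * (2 * tower_moves(1) + 1) + 1) + 1
Now compute bottom-up:
tower_moves(1) = 1
tower_moves(2) = 2 * 1 + 1 = 3
tower_moves(3) = 2 * 3 + 1 = 7
tower_moves(4) = 2 * 7 + 1 = 15
= 15


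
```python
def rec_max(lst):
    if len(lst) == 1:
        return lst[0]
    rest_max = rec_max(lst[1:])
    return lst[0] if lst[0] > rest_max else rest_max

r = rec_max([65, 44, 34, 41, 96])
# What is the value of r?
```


rec_max([65, 44, 34, 41, 96])
= compare 65 with rec_max([44, 34, 41, 96])
= compare 44 with rec_max([34, 41, 96])
= compare 34 with rec_max([41, 96])
= compare 41 with rec_max([96])
Base: rec_max([96]) = 96
compare 41 with 96: max = 96
compare 34 with 96: max = 96
compare 44 with 96: max = 96
compare 65 with 96: max = 96
= 96


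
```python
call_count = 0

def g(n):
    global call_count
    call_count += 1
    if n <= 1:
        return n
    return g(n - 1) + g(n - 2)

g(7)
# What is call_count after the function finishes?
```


g(7) calls g(6) and g(5); each non-base call branches into two more.
Let C(k) = total number of calls made by g(k), including the call to g(k) itself.
Base cases: C(0) = 1, C(1) = 1
Recurrence: C(k) = 1 + C(k-1) + C(k-2)
  C(2) = 1 + C(1) + C(0) = 1 + 1 + 1 = 3
  C(3) = 1 + C(2) + C(1) = 1 + 3 + 1 = 5
  C(4) = 1 + C(3) + C(2) = 1 + 5 + 3 = 9
  C(5) = 1 + C(4) + C(3) = 1 + 9 + 5 = 15
  C(6) = 1 + C(5) + C(4) = 1 + 15 + 9 = 25
  C(7) = 1 + C(6) + C(5) = 1 + 25 + 15 = 41
Total calls = C(7) = 41


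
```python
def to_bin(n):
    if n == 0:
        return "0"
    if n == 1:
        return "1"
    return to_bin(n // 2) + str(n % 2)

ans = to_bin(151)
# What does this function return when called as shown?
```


to_bin(151)
= to_bin(75) + "1"
= to_bin(37) + "1" + "1"
= to_bin(18) + "1" + "1" + "1"
= to_bin(9) + "0" + "1" + "1" + "1"
= to_bin(4) + "1" + "0" + "1" + "1" + "1"
= to_bin(2) + "0" + "1" + "0" + "1" + "1" + "1"
= to_bin(1) + "0" + "0" + "1" + "0" + "1" + "1" + "1"
= "1" + "0" + "0" + "1" + "0" + "1" + "1" + "1"
= "10010111"


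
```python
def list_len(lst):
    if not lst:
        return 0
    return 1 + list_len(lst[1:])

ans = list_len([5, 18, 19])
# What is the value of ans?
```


list_len([5, 18, 19])
= 1 + list_len([18, 19])
= 1 + 1 + list_len([19])
= 1 + 1 + 1 + list_len([])
= 1 + 1 + 1 + 0
= 3


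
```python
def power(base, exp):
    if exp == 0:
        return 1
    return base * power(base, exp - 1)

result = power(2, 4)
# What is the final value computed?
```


power(2, 4)
= 2 * power(2, 3)
= 2 * 2 * power(2, 2)
= 2 * 2 * 2 * power(2, 1)
= 2 * 2 * 2 * 2 * power(2, 0)
= 2 * 2 * 2 * 2 * 1
= 16


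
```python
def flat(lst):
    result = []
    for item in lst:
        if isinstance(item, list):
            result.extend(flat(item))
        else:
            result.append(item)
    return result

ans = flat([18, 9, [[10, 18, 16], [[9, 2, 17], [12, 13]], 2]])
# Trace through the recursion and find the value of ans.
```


flat([18, 9, [[10, 18, 16], [[9, 2, 17], [12, 13]], 2]])
Processing each element:
  18 is not a list -> append 18
  9 is not a list -> append 9
  [[10, 18, 16], [[9, 2, 17], [12, 13]], 2] is a list -> flat recursively -> [10, 18, 16, 9, 2, 17, 12, 13, 2]
= [18, 9, 10, 18, 16, 9, 2, 17, 12, 13, 2]


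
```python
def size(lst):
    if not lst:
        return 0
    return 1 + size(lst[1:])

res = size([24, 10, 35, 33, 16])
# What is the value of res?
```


size([24, 10, 35, 33, 16])
= 1 + size([10, 35, 33, 16])
= 1 + 1 + size([35, 33, 16])
= 1 + 1 + 1 + size([33, 16])
= 1 + 1 + 1 + 1 + size([16])
= 1 + 1 + 1 + 1 + 1 + size([])
= 1 + 1 + 1 + 1 + 1 + 0
= 5


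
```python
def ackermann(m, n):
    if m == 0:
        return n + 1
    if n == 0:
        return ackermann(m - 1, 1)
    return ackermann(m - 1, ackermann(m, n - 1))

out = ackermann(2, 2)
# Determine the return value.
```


ackermann(2, 2)
= ackermann(1, ackermann(2, 1))
First compute ackermann(2, 1) = 5
= ackermann(1, 5)
= 7


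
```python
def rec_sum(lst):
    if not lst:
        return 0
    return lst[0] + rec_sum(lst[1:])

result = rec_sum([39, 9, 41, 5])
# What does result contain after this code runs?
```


rec_sum([39, 9, 41, 5])
= 39 + rec_sum([9, 41, 5])
= 39 + 9 + rec_sum([41, 5])
= 39 + 9 + 41 + rec_sum([5])
= 39 + 9 + 41 + 5 + rec_sum([])
= 39 + 9 + 41 + 5 + 0
= 94


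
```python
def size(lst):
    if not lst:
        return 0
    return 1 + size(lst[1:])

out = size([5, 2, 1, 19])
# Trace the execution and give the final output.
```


size([5, 2, 1, 19])
= 1 + size([2, 1, 19])
= 1 + 1 + size([1, 19])
= 1 + 1 + 1 + size([19])
= 1 + 1 + 1 + 1 + size([])
= 1 + 1 + 1 + 1 + 0
= 4


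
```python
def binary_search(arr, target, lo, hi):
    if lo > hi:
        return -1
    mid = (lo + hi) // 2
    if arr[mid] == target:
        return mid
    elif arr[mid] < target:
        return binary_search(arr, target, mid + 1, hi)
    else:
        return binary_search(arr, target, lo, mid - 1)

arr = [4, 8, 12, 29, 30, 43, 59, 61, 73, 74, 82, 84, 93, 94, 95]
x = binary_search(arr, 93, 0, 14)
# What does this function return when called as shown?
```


binary_search(arr, 93, 0, 14)
lo=0, hi=14, mid=7, arr[mid]=61
61 < 93, search right half
lo=8, hi=14, mid=11, arr[mid]=84
84 < 93, search right half
lo=12, hi=14, mid=13, arr[mid]=94
94 > 93, search left half
lo=12, hi=12, mid=12, arr[mid]=93
arr[12] == 93, found at index 12
= 12


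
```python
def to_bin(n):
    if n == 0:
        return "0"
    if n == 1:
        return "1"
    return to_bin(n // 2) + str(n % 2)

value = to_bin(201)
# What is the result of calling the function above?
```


to_bin(201)
= to_bin(100) + "1"
= to_bin(50) + "0" + "1"
= to_bin(25) + "0" + "0" + "1"
= to_bin(12) + "1" + "0" + "0" + "1"
= to_bin(6) + "0" + "1" + "0" + "0" + "1"
= to_bin(3) + "0" + "0" + "1" + "0" + "0" + "1"
= to_bin(1) + "1" + "0" + "0" + "1" + "0" + "0" + "1"
= "1" + "1" + "0" + "0" + "1" + "0" + "0" + "1"
= "11001001"


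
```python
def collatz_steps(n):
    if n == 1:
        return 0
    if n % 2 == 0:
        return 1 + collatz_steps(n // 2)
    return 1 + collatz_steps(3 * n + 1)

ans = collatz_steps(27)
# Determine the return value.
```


collatz_steps(27)
27 is odd -> 3*27+1 = 82 -> collatz_steps(82)
82 is even -> collatz_steps(41)
41 is odd -> 3*41+1 = 124 -> collatz_steps(124)
124 is even -> collatz_steps(62)
62 is even -> collatz_steps(31)
31 is odd -> 3*31+1 = 94 -> collatz_steps(94)
94 is even -> collatz_steps(47)
47 is odd -> 3*47+1 = 142 -> collatz_steps(142)
142 is even -> collatz_steps(71)
71 is odd -> 3*71+1 = 214 -> collatz_steps(214)
214 is even -> collatz_steps(107)
107 is odd -> 3*107+1 = 322 -> collatz_steps(322)
322 is even -> collatz_steps(161)
161 is odd -> 3*161+1 = 484 -> collatz_steps(484)
484 is even -> collatz_steps(242)
242 is even -> collatz_steps(121)
121 is odd -> 3*121+1 = 364 -> collatz_steps(364)
364 is even -> collatz_steps(182)
182 is even -> collatz_steps(91)
91 is odd -> 3*91+1 = 274 -> collatz_steps(274)
274 is even -> collatz_steps(137)
137 is odd -> 3*137+1 = 412 -> collatz_steps(412)
412 is even -> collatz_steps(206)
206 is even -> collatz_steps(103)
103 is odd -> 3*103+1 = 310 -> collatz_steps(310)
310 is even -> collatz_steps(155)
155 is odd -> 3*155+1 = 466 -> collatz_steps(466)
466 is even -> collatz_steps(233)
233 is odd -> 3*233+1 = 700 -> collatz_steps(700)
700 is even -> collatz_steps(350)
350 is even -> collatz_steps(175)
175 is odd -> 3*175+1 = 526 -> collatz_steps(526)
526 is even -> collatz_steps(263)
263 is odd -> 3*263+1 = 790 -> collatz_steps(790)
790 is even -> collatz_steps(395)
395 is odd -> 3*395+1 = 1186 -> collatz_steps(1186)
1186 is even -> collatz_steps(593)
593 is odd -> 3*593+1 = 1780 -> collatz_steps(1780)
1780 is even -> collatz_steps(890)
890 is even -> collatz_steps(445)
445 is odd -> 3*445+1 = 1336 -> collatz_steps(1336)
1336 is even -> collatz_steps(668)
668 is even -> collatz_steps(334)
334 is even -> collatz_steps(167)
167 is odd -> 3*167+1 = 502 -> collatz_steps(502)
502 is even -> collatz_steps(251)
251 is odd -> 3*251+1 = 754 -> collatz_steps(754)
754 is even -> collatz_steps(377)
377 is odd -> 3*377+1 = 1132 -> collatz_steps(1132)
1132 is even -> collatz_steps(566)
566 is even -> collatz_steps(283)
283 is odd -> 3*283+1 = 850 -> collatz_steps(850)
850 is even -> collatz_steps(425)
425 is odd -> 3*425+1 = 1276 -> collatz_steps(1276)
1276 is even -> collatz_steps(638)
638 is even -> collatz_steps(319)
319 is odd -> 3*319+1 = 958 -> collatz_steps(958)
958 is even -> collatz_steps(479)
479 is odd -> 3*479+1 = 1438 -> collatz_steps(1438)
1438 is even -> collatz_steps(719)
719 is odd -> 3*719+1 = 2158 -> collatz_steps(2158)
2158 is even -> collatz_steps(1079)
1079 is odd -> 3*1079+1 = 3238 -> collatz_steps(3238)
3238 is even -> collatz_steps(1619)
1619 is odd -> 3*1619+1 = 4858 -> collatz_steps(4858)
4858 is even -> collatz_steps(2429)
2429 is odd -> 3*2429+1 = 7288 -> collatz_steps(7288)
7288 is even -> collatz_steps(3644)
3644 is even -> collatz_steps(1822)
1822 is even -> collatz_steps(911)
911 is odd -> 3*911+1 = 2734 -> collatz_steps(2734)
2734 is even -> collatz_steps(1367)
1367 is odd -> 3*1367+1 = 4102 -> collatz_steps(4102)
4102 is even -> collatz_steps(2051)
2051 is odd -> 3*2051+1 = 6154 -> collatz_steps(6154)
6154 is even -> collatz_steps(3077)
3077 is odd -> 3*3077+1 = 9232 -> collatz_steps(9232)
9232 is even -> collatz_steps(4616)
4616 is even -> collatz_steps(2308)
2308 is even -> collatz_steps(1154)
1154 is even -> collatz_steps(577)
577 is odd -> 3*577+1 = 1732 -> collatz_steps(1732)
1732 is even -> collatz_steps(866)
866 is even -> collatz_steps(433)
433 is odd -> 3*433+1 = 1300 -> collatz_steps(1300)
1300 is even -> collatz_steps(650)
650 is even -> collatz_steps(325)
325 is odd -> 3*325+1 = 976 -> collatz_steps(976)
976 is even -> collatz_steps(488)
488 is even -> collatz_steps(244)
244 is even -> collatz_steps(122)
122 is even -> collatz_steps(61)
61 is odd -> 3*61+1 = 184 -> collatz_steps(184)
184 is even -> collatz_steps(92)
92 is even -> collatz_steps(46)
46 is even -> collatz_steps(23)
23 is odd -> 3*23+1 = 70 -> collatz_steps(70)
70 is even -> collatz_steps(35)
35 is odd -> 3*35+1 = 106 -> collatz_steps(106)
106 is even -> collatz_steps(53)
53 is odd -> 3*53+1 = 160 -> collatz_steps(160)
160 is even -> collatz_steps(80)
80 is even -> collatz_steps(40)
40 is even -> collatz_steps(20)
20 is even -> collatz_steps(10)
10 is even -> collatz_steps(5)
5 is odd -> 3*5+1 = 16 -> collatz_steps(16)
16 is even -> collatz_steps(8)
8 is even -> collatz_steps(4)
4 is even -> collatz_steps(2)
2 is even -> collatz_steps(1)
Reached 1 after 111 steps
= 111


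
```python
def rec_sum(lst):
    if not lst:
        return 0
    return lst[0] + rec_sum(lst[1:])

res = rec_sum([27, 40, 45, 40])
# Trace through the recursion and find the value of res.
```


rec_sum([27, 40, 45, 40])
= 27 + rec_sum([40, 45, 40])
= 27 + 40 + rec_sum([45, 40])
= 27 + 40 + 45 + rec_sum([40])
= 27 + 40 + 45 + 40 + rec_sum([])
= 27 + 40 + 45 + 40 + 0
= 152
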